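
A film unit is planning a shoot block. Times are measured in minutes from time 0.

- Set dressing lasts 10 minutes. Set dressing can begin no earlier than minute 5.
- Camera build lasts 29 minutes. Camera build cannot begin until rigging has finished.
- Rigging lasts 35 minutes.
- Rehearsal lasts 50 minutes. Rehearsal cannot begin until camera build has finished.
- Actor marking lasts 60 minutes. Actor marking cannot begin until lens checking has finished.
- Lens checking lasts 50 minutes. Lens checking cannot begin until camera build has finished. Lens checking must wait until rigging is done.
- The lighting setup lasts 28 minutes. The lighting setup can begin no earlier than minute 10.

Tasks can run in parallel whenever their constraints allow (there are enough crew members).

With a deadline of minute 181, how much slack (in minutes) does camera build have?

7

Nothing blocks rigging, so it runs from minute 0 to minute 35.
Camera build cannot begin until rigging (finishes minute 35). It runs from minute 35 to 35 + 29 = minute 64.

Working backward from the deadline:
To finish by minute 181, actor marking (duration 60) must start no later than minute 121.
Since actor marking (must start by minute 121) depends on it, lens checking must finish by minute 121. Backing off its 50-minute duration gives a latest start of minute 71.
Nothing follows rehearsal; the deadline of minute 181 is its only limit. It must start by 181 − 50 = minute 131.
Camera build has several dependents: lens checking (must start by minute 71); rehearsal (must start by minute 131). The earliest of those limits is minute 71, so camera build must start by 71 − 29 = minute 42.
So camera build can start as early as minute 35 and as late as minute 42, giving 42 − 35 = 7 minutes of slack.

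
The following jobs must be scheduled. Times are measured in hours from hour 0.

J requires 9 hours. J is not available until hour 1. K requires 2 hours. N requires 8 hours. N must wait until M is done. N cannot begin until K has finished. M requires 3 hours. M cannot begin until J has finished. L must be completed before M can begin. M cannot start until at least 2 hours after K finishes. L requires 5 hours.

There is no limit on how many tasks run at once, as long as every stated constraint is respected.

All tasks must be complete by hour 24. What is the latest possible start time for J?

Nothing follows N; the deadline of hour 24 is its only limit. It must start by 24 − 8 = hour 16.
Since N (must start by hour 16) depends on it, M must finish by hour 16. Backing off its 3-hour duration gives a latest start of hour 13.
J must finish before M (must start by hour 13). With a 9-hour duration, J must start by 13 − 9 = hour 4.

4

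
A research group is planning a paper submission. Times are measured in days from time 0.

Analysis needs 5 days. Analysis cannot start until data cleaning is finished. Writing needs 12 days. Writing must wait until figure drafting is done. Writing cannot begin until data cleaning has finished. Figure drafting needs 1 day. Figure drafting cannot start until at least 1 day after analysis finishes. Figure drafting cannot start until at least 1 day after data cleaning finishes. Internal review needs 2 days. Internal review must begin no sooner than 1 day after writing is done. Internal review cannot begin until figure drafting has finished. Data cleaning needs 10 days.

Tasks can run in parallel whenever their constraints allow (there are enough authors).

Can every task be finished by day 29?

No

Data cleaning can start immediately at day 0; it finishes at day 10.
After data cleaning (finishes day 10), analysis can start at day 10 and finishes at day 15.
Figure drafting has to wait for analysis (finishes day 15, plus 1-day gap → day 16); data cleaning (finishes day 10, plus 1-day gap → day 11). The latest of these is day 16, so figure drafting runs day 16 to 16 + 1 = day 17.
For writing: figure drafting (finishes day 17); data cleaning (finishes day 10). Taking the maximum gives a start of day 17, and it finishes at 17 + 12 = day 29.
Internal review cannot start until writing (finishes day 29, plus 1-day gap → day 30); figure drafting (finishes day 17). The controlling bound is day 30, so internal review finishes at 30 + 2 = day 32.
The earliest everything can be done is day 32, which is after the deadline of 29, so it is not possible.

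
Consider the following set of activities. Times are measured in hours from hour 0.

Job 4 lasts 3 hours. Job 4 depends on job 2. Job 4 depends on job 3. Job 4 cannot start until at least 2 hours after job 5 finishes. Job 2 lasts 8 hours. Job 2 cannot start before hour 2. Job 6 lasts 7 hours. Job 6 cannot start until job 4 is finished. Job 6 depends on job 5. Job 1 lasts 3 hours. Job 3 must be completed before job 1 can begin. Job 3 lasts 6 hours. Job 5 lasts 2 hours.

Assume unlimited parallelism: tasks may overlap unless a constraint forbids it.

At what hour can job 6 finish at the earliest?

20

Nothing blocks job 5, so it runs from hour 0 to hour 2.
Job 3 can start immediately at hour 0; it finishes at hour 6.
Job 2 cannot begin until its own release at hour 2. It runs from hour 2 to 2 + 8 = hour 10.
Job 4 cannot start until job 2 (finishes hour 10); job 3 (finishes hour 6); job 5 (finishes hour 2, plus 2-hour gap → hour 4). The controlling bound is hour 10, so job 4 finishes at 10 + 3 = hour 13.
Job 6 cannot start until job 4 (finishes hour 13); job 5 (finishes hour 2). The controlling bound is hour 13, so job 6 finishes at 13 + 7 = hour 20.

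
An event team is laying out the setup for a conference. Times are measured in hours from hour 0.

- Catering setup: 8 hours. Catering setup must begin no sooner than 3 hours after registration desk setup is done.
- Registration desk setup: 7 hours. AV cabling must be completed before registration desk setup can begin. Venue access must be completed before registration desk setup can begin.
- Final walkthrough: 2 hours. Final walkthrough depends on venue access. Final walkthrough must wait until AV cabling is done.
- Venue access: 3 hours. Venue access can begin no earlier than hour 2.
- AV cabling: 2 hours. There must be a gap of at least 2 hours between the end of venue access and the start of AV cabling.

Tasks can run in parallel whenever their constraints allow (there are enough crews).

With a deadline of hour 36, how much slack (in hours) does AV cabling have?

9

Venue access waits on its own release at hour 2, so it starts at hour 2 and finishes at 2 + 3 = hour 5.
AV cabling cannot begin until venue access (finishes hour 5, plus 2-hour gap → hour 7). It runs from hour 7 to 7 + 2 = hour 9.

Working backward from the deadline:
Catering setup has no dependents, so it just needs to finish by hour 36. Starting by 36 − 8 = hour 28 achieves that.
Since catering setup (must start by hour 28, minus 3-hour gap → hour 25) depends on it, registration desk setup must finish by hour 25. Backing off its 7-hour duration gives a latest start of hour 18.
Final walkthrough has no dependents, so it just needs to finish by hour 36. Starting by 36 − 2 = hour 34 achieves that.
AV cabling has several dependents: registration desk setup (must start by hour 18); final walkthrough (must start by hour 34). The earliest of those limits is hour 18, so AV cabling must start by 18 − 2 = hour 16.
So AV cabling can start as early as hour 7 and as late as hour 16, giving 16 − 7 = 9 hours of slack.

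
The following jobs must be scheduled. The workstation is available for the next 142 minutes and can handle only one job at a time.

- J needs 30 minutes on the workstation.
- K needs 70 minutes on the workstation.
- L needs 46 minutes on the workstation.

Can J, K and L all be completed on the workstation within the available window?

No

Running back to back, the jobs need 30 + 70 + 46 = 146 minutes on the workstation.
Since 146 > 142, they cannot all fit.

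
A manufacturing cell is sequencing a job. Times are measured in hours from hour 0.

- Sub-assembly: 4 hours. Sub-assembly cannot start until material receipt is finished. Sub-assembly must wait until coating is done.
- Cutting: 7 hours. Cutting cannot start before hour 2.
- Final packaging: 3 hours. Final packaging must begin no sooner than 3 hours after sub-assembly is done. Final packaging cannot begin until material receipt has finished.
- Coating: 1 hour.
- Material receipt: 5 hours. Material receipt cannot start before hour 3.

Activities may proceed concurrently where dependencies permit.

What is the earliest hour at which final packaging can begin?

15

Coating can start immediately at hour 0; it finishes at hour 1.
After its own release at hour 3, material receipt can start at hour 3 and finishes at hour 8.
Sub-assembly needs all of material receipt (finishes hour 8); coating (finishes hour 1). That puts its earliest start at hour 8; it finishes at 8 + 4 = hour 12.
Final packaging waits on sub-assembly (finishes hour 12, plus 3-hour gap → hour 15); material receipt (finishes hour 8). The latest of these is hour 15, which is the earliest final packaging can start.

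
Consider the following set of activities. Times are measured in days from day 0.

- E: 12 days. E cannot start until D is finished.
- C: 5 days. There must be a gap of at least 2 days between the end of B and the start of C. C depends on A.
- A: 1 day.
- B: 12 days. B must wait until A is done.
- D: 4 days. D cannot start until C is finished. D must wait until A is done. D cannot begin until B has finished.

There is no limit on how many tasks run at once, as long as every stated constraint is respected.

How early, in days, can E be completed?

36

Nothing blocks A, so it runs from day 0 to day 1.
B cannot begin until A (finishes day 1). It runs from day 1 to 1 + 12 = day 13.
C has to wait for B (finishes day 13, plus 2-day gap → day 15); A (finishes day 1). The latest of these is day 15, so C runs day 15 to 15 + 5 = day 20.
D needs all of C (finishes day 20); A (finishes day 1); B (finishes day 13). That puts its earliest start at day 20; it finishes at 20 + 4 = day 24.
E waits on D (finishes day 24), so it starts at day 24 and finishes at 24 + 12 = day 36.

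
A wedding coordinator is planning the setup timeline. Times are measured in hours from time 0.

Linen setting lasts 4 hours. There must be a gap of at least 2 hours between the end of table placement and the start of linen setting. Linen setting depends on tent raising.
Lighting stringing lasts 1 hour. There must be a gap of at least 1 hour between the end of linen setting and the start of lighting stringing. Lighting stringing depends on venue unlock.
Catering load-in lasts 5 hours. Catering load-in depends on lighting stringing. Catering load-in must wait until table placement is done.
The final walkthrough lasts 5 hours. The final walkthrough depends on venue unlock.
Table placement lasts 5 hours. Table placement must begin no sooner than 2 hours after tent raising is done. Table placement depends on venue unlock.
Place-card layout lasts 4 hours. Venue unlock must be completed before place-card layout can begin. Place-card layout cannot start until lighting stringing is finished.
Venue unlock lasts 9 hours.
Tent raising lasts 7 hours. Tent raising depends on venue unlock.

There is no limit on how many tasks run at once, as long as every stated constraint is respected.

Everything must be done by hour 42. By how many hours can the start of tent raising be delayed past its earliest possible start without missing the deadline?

Venue unlock has no prerequisites, so it starts at hour 0 and finishes at hour 9.
After venue unlock (finishes hour 9), tent raising can start at hour 9 and finishes at hour 16.

Working backward from the deadline:
Nothing follows catering load-in; the deadline of hour 42 is its only limit. It must start by 42 − 5 = hour 37.
To finish by hour 42, place-card layout (duration 4) must start no later than hour 38.
For lighting stringing: catering load-in (must start by hour 37); place-card layout (must start by hour 38). The most restrictive is hour 37; with a 1-hour duration, lighting stringing must start by hour 36.
Since lighting stringing (must start by hour 36, minus 1-hour gap → hour 35) depends on it, linen setting must finish by hour 35. Backing off its 4-hour duration gives a latest start of hour 31.
Table placement feeds linen setting (must start by hour 31, minus 2-hour gap → hour 29); catering load-in (must start by hour 37). Taking the minimum, table placement must finish by hour 29 and start by 29 − 5 = hour 24.
Tent raising must finish in time for table placement (must start by hour 24, minus 2-hour gap → hour 22); linen setting (must start by hour 31). The tightest is hour 22, so tent raising must start by 22 − 7 = hour 15.
So tent raising can start as early as hour 9 and as late as hour 15, giving 15 − 9 = 6 hours of slack.

6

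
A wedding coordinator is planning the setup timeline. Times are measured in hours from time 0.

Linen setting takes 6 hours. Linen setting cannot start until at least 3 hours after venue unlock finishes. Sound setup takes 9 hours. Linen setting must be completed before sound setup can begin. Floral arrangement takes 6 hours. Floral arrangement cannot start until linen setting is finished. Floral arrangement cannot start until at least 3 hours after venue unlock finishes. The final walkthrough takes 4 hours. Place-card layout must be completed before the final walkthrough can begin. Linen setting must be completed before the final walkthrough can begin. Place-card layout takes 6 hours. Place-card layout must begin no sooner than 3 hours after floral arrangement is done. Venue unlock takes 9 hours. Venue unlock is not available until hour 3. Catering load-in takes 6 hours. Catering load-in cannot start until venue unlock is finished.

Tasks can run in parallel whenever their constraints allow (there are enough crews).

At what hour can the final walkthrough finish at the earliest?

40

Venue unlock cannot begin until its own release at hour 3. It runs from hour 3 to 3 + 9 = hour 12.
Linen setting waits on venue unlock (finishes hour 12, plus 3-hour gap → hour 15), so it starts at hour 15 and finishes at 15 + 6 = hour 21.
Floral arrangement needs all of linen setting (finishes hour 21); venue unlock (finishes hour 12, plus 3-hour gap → hour 15). That puts its earliest start at hour 21; it finishes at 21 + 6 = hour 27.
After floral arrangement (finishes hour 27, plus 3-hour gap → hour 30), place-card layout can start at hour 30 and finishes at hour 36.
The final walkthrough has to wait for place-card layout (finishes hour 36); linen setting (finishes hour 21). The latest of these is hour 36, so the final walkthrough runs hour 36 to 36 + 4 = hour 40.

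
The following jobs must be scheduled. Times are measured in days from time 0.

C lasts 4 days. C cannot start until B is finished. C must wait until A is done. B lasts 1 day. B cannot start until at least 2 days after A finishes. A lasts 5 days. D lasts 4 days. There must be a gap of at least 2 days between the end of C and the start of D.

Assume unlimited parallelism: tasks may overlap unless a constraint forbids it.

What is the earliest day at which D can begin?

A has no prerequisites, so it starts at day 0 and finishes at day 5.
B waits on A (finishes day 5, plus 2-day gap → day 7), so it starts at day 7 and finishes at 7 + 1 = day 8.
C needs all of B (finishes day 8); A (finishes day 5). That puts its earliest start at day 8; it finishes at 8 + 4 = day 12.
D waits on C (finishes day 12, plus 2-day gap → day 14), so the earliest it can start is day 14.

14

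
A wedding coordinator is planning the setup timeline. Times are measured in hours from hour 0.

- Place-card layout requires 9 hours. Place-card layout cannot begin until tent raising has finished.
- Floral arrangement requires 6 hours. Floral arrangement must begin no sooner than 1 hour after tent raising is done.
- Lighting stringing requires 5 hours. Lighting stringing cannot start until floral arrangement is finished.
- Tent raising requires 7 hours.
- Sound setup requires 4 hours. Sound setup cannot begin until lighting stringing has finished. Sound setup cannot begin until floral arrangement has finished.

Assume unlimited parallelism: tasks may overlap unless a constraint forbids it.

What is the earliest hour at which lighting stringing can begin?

14

Nothing blocks tent raising, so it runs from hour 0 to hour 7.
Floral arrangement cannot begin until tent raising (finishes hour 7, plus 1-hour gap → hour 8). It runs from hour 8 to 8 + 6 = hour 14.
Lighting stringing waits on floral arrangement (finishes hour 14), so the earliest it can start is hour 14.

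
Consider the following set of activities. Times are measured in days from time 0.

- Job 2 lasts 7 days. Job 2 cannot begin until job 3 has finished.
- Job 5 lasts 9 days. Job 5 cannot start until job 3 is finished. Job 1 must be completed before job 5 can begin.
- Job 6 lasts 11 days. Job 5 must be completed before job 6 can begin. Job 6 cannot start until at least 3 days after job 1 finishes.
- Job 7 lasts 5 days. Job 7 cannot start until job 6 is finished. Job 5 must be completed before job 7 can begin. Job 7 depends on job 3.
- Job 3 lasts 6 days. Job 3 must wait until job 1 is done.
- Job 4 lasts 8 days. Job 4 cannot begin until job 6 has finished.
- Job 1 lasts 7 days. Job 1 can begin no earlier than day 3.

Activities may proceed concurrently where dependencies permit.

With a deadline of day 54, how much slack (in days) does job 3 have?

Job 1 waits on its own release at day 3, so it starts at day 3 and finishes at 3 + 7 = day 10.
Job 3 cannot begin until job 1 (finishes day 10). It runs from day 10 to 10 + 6 = day 16.

Working backward from the deadline:
Nothing follows job 2; the deadline of day 54 is its only limit. It must start by 54 − 7 = day 47.
Job 4 has no dependents, so it just needs to finish by day 54. Starting by 54 − 8 = day 46 achieves that.
To finish by day 54, job 7 (duration 5) must start no later than day 49.
For job 6: job 4 (must start by day 46); job 7 (must start by day 49). The most restrictive is day 46; with an 11-day duration, job 6 must start by day 35.
For job 5: job 6 (must start by day 35); job 7 (must start by day 49). The most restrictive is day 35; with a 9-day duration, job 5 must start by day 26.
Job 3 has several dependents: job 2 (must start by day 47); job 5 (must start by day 26); job 7 (must start by day 49). The earliest of those limits is day 26, so job 3 must start by 26 − 6 = day 20.
So job 3 can start as early as day 10 and as late as day 20, giving 20 − 10 = 10 days of slack.

10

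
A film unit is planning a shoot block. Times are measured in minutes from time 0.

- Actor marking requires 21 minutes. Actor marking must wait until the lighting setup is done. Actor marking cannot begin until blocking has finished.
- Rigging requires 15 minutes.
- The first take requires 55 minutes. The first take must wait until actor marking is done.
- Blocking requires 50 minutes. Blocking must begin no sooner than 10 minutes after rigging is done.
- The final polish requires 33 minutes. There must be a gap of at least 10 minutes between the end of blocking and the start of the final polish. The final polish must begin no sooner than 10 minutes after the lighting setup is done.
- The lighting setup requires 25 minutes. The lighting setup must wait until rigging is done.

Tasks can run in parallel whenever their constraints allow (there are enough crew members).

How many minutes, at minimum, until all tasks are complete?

151

Rigging can start immediately at minute 0; it finishes at minute 15.
After rigging (finishes minute 15, plus 10-minute gap → minute 25), blocking can start at minute 25 and finishes at minute 75.
The lighting setup cannot begin until rigging (finishes minute 15). It runs from minute 15 to 15 + 25 = minute 40.
The final polish needs all of blocking (finishes minute 75, plus 10-minute gap → minute 85); the lighting setup (finishes minute 40, plus 10-minute gap → minute 50). That puts its earliest start at minute 85; it finishes at 85 + 33 = minute 118.
Actor marking cannot start until the lighting setup (finishes minute 40); blocking (finishes minute 75). The controlling bound is minute 75, so actor marking finishes at 75 + 21 = minute 96.
The first take waits on actor marking (finishes minute 96), so it starts at minute 96 and finishes at 96 + 55 = minute 151.
All tasks are finished once the last one completes. Finish times: Rigging at 15, The lighting setup at 40, Blocking at 75, Actor marking at 96, The final polish at 118, The first take at 151. The latest is minute 151.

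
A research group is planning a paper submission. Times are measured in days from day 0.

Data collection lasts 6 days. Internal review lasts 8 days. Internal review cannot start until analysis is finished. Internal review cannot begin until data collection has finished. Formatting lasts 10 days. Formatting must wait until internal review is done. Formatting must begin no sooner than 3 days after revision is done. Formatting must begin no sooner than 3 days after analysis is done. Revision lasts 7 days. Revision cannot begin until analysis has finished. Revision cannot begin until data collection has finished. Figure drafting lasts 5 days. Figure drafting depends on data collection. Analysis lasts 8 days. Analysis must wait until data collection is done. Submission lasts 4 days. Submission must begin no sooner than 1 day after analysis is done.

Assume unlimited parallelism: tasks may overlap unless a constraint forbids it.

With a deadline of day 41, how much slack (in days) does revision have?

7

Data collection can start immediately at day 0; it finishes at day 6.
Analysis cannot begin until data collection (finishes day 6). It runs from day 6 to 6 + 8 = day 14.
Revision cannot start until analysis (finishes day 14); data collection (finishes day 6). The controlling bound is day 14, so revision finishes at 14 + 7 = day 21.

Working backward from the deadline:
Nothing follows formatting; the deadline of day 41 is its only limit. It must start by 41 − 10 = day 31.
Revision must finish before formatting (must start by day 31, minus 3-day gap → day 28). With a 7-day duration, revision must start by 28 − 7 = day 21.
So revision can start as early as day 14 and as late as day 21, giving 21 − 14 = 7 days of slack.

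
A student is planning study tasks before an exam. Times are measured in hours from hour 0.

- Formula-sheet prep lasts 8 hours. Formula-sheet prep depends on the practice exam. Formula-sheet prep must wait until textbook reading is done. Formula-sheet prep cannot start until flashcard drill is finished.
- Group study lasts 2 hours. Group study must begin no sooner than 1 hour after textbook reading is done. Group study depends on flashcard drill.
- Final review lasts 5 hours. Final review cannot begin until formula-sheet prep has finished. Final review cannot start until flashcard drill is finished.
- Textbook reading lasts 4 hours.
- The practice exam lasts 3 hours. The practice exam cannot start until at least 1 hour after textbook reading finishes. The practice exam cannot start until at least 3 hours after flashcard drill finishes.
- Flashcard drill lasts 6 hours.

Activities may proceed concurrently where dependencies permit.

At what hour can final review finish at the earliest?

Flashcard drill can start immediately at hour 0; it finishes at hour 6.
Nothing blocks textbook reading, so it runs from hour 0 to hour 4.
The practice exam cannot start until textbook reading (finishes hour 4, plus 1-hour gap → hour 5); flashcard drill (finishes hour 6, plus 3-hour gap → hour 9). The controlling bound is hour 9, so the practice exam finishes at 9 + 3 = hour 12.
Formula-sheet prep needs all of the practice exam (finishes hour 12); textbook reading (finishes hour 4); flashcard drill (finishes hour 6). That puts its earliest start at hour 12; it finishes at 12 + 8 = hour 20.
Final review needs all of formula-sheet prep (finishes hour 20); flashcard drill (finishes hour 6). That puts its earliest start at hour 20; it finishes at 20 + 5 = hour 25.

25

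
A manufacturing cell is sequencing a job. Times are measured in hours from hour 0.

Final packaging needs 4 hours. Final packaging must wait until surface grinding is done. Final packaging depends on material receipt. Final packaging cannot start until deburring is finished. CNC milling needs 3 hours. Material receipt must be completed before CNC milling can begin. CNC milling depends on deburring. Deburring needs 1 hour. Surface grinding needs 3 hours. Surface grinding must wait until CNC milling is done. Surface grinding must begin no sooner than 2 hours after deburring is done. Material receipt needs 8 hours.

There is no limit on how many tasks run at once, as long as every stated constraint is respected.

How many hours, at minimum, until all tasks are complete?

Deburring has no prerequisites, so it starts at hour 0 and finishes at hour 1.
Material receipt has no prerequisites, so it starts at hour 0 and finishes at hour 8.
For CNC milling: material receipt (finishes hour 8); deburring (finishes hour 1). Taking the maximum gives a start of hour 8, and it finishes at 8 + 3 = hour 11.
Surface grinding cannot start until CNC milling (finishes hour 11); deburring (finishes hour 1, plus 2-hour gap → hour 3). The controlling bound is hour 11, so surface grinding finishes at 11 + 3 = hour 14.
Final packaging has to wait for surface grinding (finishes hour 14); material receipt (finishes hour 8); deburring (finishes hour 1). The latest of these is hour 14, so final packaging runs hour 14 to 14 + 4 = hour 18.
All tasks are finished once the last one completes. Finish times: Material receipt at 8, Deburring at 1, CNC milling at 11, Surface grinding at 14, Final packaging at 18. The latest is hour 18.

18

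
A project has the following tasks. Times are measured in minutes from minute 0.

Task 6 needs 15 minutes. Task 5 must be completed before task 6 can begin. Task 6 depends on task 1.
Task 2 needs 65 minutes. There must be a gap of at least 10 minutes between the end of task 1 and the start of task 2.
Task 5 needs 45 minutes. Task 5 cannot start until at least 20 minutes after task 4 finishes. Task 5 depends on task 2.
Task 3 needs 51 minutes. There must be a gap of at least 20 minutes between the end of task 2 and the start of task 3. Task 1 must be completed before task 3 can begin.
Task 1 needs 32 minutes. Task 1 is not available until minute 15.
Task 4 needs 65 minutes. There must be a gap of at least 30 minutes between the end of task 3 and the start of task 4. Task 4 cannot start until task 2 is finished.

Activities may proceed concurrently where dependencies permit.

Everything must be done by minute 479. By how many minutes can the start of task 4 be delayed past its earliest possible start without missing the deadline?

After its own release at minute 15, task 1 can start at minute 15 and finishes at minute 47.
Task 2 cannot begin until task 1 (finishes minute 47, plus 10-minute gap → minute 57). It runs from minute 57 to 57 + 65 = minute 122.
Task 3 needs all of task 2 (finishes minute 122, plus 20-minute gap → minute 142); task 1 (finishes minute 47). That puts its earliest start at minute 142; it finishes at 142 + 51 = minute 193.
Task 4 has to wait for task 3 (finishes minute 193, plus 30-minute gap → minute 223); task 2 (finishes minute 122). The latest of these is minute 223, so task 4 runs minute 223 to 223 + 65 = minute 288.

Working backward from the deadline:
Task 6 must finish by minute 479; it takes 15 minutes, so it must start by 479 − 15 = minute 464.
Task 5 feeds into task 6 (must start by minute 464); so task 5 must finish by minute 464 and therefore start by minute 419.
Task 4 has to be done before task 5 (must start by minute 419, minus 20-minute gap → minute 399). That means finishing by minute 399, i.e. starting by 399 − 65 = minute 334.
So task 4 can start as early as minute 223 and as late as minute 334, giving 334 − 223 = 111 minutes of slack.

111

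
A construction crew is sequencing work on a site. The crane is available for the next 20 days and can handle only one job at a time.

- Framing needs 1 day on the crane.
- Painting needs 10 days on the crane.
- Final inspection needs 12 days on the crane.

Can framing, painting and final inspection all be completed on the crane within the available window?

No

Running back to back, the jobs need 1 + 10 + 12 = 23 days on the crane.
Since 23 > 20, they cannot all fit.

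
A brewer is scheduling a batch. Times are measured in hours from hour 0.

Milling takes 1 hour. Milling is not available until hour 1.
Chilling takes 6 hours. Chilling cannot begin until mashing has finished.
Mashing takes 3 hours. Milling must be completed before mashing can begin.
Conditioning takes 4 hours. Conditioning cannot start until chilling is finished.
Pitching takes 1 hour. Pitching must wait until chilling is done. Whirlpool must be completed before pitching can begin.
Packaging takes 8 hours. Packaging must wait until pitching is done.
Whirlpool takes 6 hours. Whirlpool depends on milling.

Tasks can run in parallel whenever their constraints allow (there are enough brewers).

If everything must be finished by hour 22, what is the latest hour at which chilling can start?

Packaging has no dependents, so it just needs to finish by hour 22. Starting by 22 − 8 = hour 14 achieves that.
Pitching must finish before packaging (must start by hour 14). With a 1-hour duration, pitching must start by 14 − 1 = hour 13.
To finish by hour 22, conditioning (duration 4) must start no later than hour 18.
Chilling has several dependents: pitching (must start by hour 13); conditioning (must start by hour 18). The earliest of those limits is hour 13, so chilling must start by 13 − 6 = hour 7.

7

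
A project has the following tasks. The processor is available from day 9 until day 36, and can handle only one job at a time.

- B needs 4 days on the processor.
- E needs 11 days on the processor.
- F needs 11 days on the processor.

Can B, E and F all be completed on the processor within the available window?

Yes

The processor window is 36 − 9 = 27 days.
Running back to back, the jobs need 4 + 11 + 11 = 26 days on the processor.
Since 26 ≤ 27, they fit within the window.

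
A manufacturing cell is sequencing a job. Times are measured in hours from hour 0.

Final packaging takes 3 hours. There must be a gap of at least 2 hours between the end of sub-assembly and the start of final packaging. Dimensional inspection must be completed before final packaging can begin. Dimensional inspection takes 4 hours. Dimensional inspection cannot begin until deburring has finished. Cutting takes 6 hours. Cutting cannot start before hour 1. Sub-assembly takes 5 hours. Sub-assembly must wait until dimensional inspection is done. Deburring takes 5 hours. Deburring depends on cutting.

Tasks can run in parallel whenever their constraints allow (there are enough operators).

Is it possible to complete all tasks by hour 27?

After its own release at hour 1, cutting can start at hour 1 and finishes at hour 7.
After cutting (finishes hour 7), deburring can start at hour 7 and finishes at hour 12.
Dimensional inspection waits on deburring (finishes hour 12), so it starts at hour 12 and finishes at 12 + 4 = hour 16.
Sub-assembly waits on dimensional inspection (finishes hour 16), so it starts at hour 16 and finishes at 16 + 5 = hour 21.
Final packaging needs all of sub-assembly (finishes hour 21, plus 2-hour gap → hour 23); dimensional inspection (finishes hour 16). That puts its earliest start at hour 23; it finishes at 23 + 3 = hour 26.
Every task is finished by hour 26, which is no later than the deadline of 27, so the schedule is feasible.

Yes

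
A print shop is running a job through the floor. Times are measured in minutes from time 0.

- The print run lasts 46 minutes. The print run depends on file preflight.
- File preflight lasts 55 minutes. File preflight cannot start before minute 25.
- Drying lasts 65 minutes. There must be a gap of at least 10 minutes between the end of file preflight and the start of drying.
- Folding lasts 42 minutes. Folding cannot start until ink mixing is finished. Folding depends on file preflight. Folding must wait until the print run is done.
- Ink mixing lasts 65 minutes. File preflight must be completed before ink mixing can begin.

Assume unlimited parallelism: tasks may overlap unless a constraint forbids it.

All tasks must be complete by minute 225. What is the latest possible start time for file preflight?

63

Nothing follows folding; the deadline of minute 225 is its only limit. It must start by 225 − 42 = minute 183.
Ink mixing has to be done before folding (must start by minute 183). That means finishing by minute 183, i.e. starting by 183 − 65 = minute 118.
The print run has to be done before folding (must start by minute 183). That means finishing by minute 183, i.e. starting by 183 − 46 = minute 137.
Nothing follows drying; the deadline of minute 225 is its only limit. It must start by 225 − 65 = minute 160.
File preflight must finish in time for ink mixing (must start by minute 118); the print run (must start by minute 137); drying (must start by minute 160, minus 10-minute gap → minute 150); folding (must start by minute 183). The tightest is minute 118, so file preflight must start by 118 − 55 = minute 63.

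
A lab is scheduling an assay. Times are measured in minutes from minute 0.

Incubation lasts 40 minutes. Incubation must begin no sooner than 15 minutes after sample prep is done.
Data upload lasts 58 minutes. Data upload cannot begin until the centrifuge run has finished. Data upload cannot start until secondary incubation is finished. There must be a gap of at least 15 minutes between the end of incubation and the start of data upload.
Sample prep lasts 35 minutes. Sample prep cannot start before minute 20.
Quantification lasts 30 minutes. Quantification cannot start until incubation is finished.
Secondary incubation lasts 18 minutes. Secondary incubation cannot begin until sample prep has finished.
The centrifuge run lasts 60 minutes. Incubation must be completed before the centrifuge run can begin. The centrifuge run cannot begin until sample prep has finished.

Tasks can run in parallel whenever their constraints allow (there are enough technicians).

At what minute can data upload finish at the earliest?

After its own release at minute 20, sample prep can start at minute 20 and finishes at minute 55.
After sample prep (finishes minute 55), secondary incubation can start at minute 55 and finishes at minute 73.
Incubation cannot begin until sample prep (finishes minute 55, plus 15-minute gap → minute 70). It runs from minute 70 to 70 + 40 = minute 110.
The centrifuge run has to wait for incubation (finishes minute 110); sample prep (finishes minute 55). The latest of these is minute 110, so the centrifuge run runs minute 110 to 110 + 60 = minute 170.
For data upload: the centrifuge run (finishes minute 170); secondary incubation (finishes minute 73); incubation (finishes minute 110, plus 15-minute gap → minute 125). Taking the maximum gives a start of minute 170, and it finishes at 170 + 58 = minute 228.

228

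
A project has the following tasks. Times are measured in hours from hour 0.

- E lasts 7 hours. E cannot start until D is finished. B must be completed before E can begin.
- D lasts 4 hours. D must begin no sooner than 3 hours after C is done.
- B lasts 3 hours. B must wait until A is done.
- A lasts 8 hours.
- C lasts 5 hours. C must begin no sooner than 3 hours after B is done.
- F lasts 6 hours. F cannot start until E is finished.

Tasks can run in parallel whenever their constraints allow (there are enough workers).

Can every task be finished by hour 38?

Nothing blocks A, so it runs from hour 0 to hour 8.
B cannot begin until A (finishes hour 8). It runs from hour 8 to 8 + 3 = hour 11.
C cannot begin until B (finishes hour 11, plus 3-hour gap → hour 14). It runs from hour 14 to 14 + 5 = hour 19.
D cannot begin until C (finishes hour 19, plus 3-hour gap → hour 22). It runs from hour 22 to 22 + 4 = hour 26.
For E: D (finishes hour 26); B (finishes hour 11). Taking the maximum gives a start of hour 26, and it finishes at 26 + 7 = hour 33.
F cannot begin until E (finishes hour 33). It runs from hour 33 to 33 + 6 = hour 39.
The earliest everything can be done is hour 39, which is after the deadline of 38, so it is not possible.

No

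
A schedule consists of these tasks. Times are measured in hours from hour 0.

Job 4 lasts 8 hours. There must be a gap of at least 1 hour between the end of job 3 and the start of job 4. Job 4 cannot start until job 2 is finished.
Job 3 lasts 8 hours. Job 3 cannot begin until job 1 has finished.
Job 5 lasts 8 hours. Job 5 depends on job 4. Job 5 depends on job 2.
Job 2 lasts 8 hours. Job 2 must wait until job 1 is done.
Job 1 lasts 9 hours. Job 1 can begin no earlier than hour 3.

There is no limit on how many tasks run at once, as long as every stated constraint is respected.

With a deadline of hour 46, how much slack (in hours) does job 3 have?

9

Job 1 cannot begin until its own release at hour 3. It runs from hour 3 to 3 + 9 = hour 12.
Job 3 cannot begin until job 1 (finishes hour 12). It runs from hour 12 to 12 + 8 = hour 20.

Working backward from the deadline:
To finish by hour 46, job 5 (duration 8) must start no later than hour 38.
Since job 5 (must start by hour 38) depends on it, job 4 must finish by hour 38. Backing off its 8-hour duration gives a latest start of hour 30.
Job 3 has to be done before job 4 (must start by hour 30, minus 1-hour gap → hour 29). That means finishing by hour 29, i.e. starting by 29 − 8 = hour 21.
So job 3 can start as early as hour 12 and as late as hour 21, giving 21 − 12 = 9 hours of slack.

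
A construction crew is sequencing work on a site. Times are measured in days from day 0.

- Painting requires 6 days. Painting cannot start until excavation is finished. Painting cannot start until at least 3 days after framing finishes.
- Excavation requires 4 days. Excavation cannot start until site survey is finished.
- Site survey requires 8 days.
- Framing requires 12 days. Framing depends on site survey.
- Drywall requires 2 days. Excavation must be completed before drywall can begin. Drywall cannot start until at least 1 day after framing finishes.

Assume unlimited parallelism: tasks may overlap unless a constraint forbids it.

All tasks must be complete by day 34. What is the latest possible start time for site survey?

5

Drywall must finish by day 34; it takes 2 days, so it must start by 34 − 2 = day 32.
Painting has no dependents, so it just needs to finish by day 34. Starting by 34 − 6 = day 28 achieves that.
For excavation: drywall (must start by day 32); painting (must start by day 28). The most restrictive is day 28; with a 4-day duration, excavation must start by day 24.
Framing has several dependents: drywall (must start by day 32, minus 1-day gap → day 31); painting (must start by day 28, minus 3-day gap → day 25). The earliest of those limits is day 25, so framing must start by 25 − 12 = day 13.
Site survey must finish in time for excavation (must start by day 24); framing (must start by day 13). The tightest is day 13, so site survey must start by 13 − 8 = day 5.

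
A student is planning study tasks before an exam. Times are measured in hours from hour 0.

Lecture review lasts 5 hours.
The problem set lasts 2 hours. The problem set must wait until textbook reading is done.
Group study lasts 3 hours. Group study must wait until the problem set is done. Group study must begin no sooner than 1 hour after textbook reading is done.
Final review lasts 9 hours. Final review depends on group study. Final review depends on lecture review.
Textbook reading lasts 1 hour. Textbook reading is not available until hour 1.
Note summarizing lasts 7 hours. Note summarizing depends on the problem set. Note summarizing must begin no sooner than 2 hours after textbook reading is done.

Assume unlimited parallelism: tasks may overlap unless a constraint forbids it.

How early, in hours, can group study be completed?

7

After its own release at hour 1, textbook reading can start at hour 1 and finishes at hour 2.
The problem set cannot begin until textbook reading (finishes hour 2). It runs from hour 2 to 2 + 2 = hour 4.
For group study: the problem set (finishes hour 4); textbook reading (finishes hour 2, plus 1-hour gap → hour 3). Taking the maximum gives a start of hour 4, and it finishes at 4 + 3 = hour 7.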